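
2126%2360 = 2126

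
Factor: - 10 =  - 2^1*5^1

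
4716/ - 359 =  - 4716/359 = - 13.14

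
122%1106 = 122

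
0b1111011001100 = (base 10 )7884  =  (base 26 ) bh6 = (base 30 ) 8MO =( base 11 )5A18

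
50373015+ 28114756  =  78487771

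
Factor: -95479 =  - 95479^1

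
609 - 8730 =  - 8121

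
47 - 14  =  33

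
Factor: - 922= - 2^1*461^1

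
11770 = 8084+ 3686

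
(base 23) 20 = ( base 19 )28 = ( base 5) 141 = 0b101110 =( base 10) 46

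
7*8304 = 58128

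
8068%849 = 427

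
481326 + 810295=1291621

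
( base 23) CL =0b100101001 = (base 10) 297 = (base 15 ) 14C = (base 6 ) 1213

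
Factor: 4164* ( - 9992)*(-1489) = 2^5*3^1*347^1 *1249^1*1489^1 =61952358432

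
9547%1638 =1357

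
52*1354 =70408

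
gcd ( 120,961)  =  1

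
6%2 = 0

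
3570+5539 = 9109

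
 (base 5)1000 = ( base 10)125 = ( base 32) 3t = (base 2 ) 1111101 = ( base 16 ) 7d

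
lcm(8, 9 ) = 72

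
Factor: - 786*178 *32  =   - 4477056  =  - 2^7*3^1*89^1*131^1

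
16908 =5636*3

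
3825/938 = 3825/938 = 4.08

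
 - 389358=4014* ( - 97 ) 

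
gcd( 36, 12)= 12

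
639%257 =125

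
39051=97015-57964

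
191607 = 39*4913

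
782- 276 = 506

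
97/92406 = 97/92406 =0.00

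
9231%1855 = 1811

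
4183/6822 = 4183/6822 = 0.61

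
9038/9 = 9038/9 = 1004.22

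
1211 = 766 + 445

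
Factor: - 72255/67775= - 3^1 * 5^(  -  1 ) * 2711^( - 1 )*4817^1 = - 14451/13555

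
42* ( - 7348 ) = - 308616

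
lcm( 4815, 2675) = 24075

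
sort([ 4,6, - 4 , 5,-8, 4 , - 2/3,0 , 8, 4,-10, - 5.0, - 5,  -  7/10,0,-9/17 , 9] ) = [ - 10, - 8, -5.0,-5, - 4,  -  7/10,-2/3,  -  9/17, 0 , 0,4,4,4,  5,6 , 8, 9]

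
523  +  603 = 1126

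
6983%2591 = 1801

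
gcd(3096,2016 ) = 72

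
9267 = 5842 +3425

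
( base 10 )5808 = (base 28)7bc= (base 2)1011010110000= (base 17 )131B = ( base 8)13260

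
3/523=3/523 = 0.01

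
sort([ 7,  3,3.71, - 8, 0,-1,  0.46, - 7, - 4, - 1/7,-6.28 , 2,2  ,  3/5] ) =[ - 8, - 7, - 6.28, - 4  , - 1 , - 1/7,0,0.46 , 3/5,  2, 2,3,  3.71, 7 ]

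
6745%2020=685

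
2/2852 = 1/1426  =  0.00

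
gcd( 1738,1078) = 22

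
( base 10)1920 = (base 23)3EB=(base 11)1496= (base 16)780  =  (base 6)12520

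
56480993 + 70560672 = 127041665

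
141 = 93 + 48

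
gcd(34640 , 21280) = 80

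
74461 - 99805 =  - 25344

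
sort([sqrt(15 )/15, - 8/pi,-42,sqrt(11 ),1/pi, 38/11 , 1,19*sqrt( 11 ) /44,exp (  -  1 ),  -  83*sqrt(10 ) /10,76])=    [  -  42,-83*sqrt(10 )/10, - 8/pi,sqrt(15) /15, 1/pi,exp( - 1 ),1 , 19*sqrt ( 11)/44,sqrt (11 ), 38/11, 76] 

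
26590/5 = 5318 = 5318.00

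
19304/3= 6434 + 2/3  =  6434.67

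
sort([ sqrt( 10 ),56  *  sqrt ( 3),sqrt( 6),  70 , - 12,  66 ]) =[ - 12, sqrt(6 ) , sqrt(  10), 66, 70, 56*sqrt (3 ) ]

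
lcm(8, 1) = 8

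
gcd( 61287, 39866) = 31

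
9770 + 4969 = 14739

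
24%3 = 0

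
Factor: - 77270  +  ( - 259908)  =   - 337178= -2^1*17^1*47^1*211^1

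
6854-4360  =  2494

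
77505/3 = 25835 =25835.00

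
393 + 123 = 516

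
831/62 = 831/62 = 13.40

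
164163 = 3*54721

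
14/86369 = 14/86369 = 0.00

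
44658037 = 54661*817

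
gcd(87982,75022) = 2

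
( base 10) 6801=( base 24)bj9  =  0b1101010010001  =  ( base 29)82F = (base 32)6KH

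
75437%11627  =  5675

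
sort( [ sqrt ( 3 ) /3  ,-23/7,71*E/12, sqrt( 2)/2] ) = [-23/7 , sqrt( 3)/3,sqrt( 2 )/2, 71*E/12]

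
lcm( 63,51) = 1071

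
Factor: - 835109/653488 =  - 2^ ( - 4)*31^2*47^( - 1) = - 961/752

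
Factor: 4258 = 2^1 * 2129^1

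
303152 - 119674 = 183478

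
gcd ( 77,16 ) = 1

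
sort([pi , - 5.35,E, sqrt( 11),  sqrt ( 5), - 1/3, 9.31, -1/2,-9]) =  [ - 9, - 5.35, - 1/2, - 1/3, sqrt (5 ), E, pi , sqrt( 11 ) , 9.31] 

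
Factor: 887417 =17^1*52201^1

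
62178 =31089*2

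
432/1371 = 144/457 = 0.32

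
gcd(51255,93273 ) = 3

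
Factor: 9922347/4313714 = 2^ ( -1 )*3^2*1102483^1*2156857^(-1)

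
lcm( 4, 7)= 28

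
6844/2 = 3422 = 3422.00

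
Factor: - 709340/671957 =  - 2^2*5^1*11^( - 1)*13^ ( - 1)*29^1*37^( - 1)*127^(  -  1)*1223^1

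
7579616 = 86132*88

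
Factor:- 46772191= -47^1*59^1 * 101^1*167^1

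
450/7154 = 225/3577 = 0.06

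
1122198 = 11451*98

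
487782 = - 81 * ( - 6022 ) 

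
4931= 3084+1847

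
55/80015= 11/16003= 0.00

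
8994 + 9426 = 18420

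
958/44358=479/22179 =0.02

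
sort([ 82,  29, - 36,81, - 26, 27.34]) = [ - 36, - 26, 27.34,29,  81,82 ] 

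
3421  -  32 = 3389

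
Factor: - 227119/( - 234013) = 593/611 = 13^(-1 )*47^( - 1) * 593^1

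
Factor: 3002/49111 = 2^1*19^1*67^( - 1)*79^1*733^( - 1) 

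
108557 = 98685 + 9872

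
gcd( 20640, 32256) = 96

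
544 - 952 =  - 408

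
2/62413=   2/62413 = 0.00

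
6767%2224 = 95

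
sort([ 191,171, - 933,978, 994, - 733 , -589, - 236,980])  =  [  -  933  , - 733,-589, - 236,171, 191,978,980, 994]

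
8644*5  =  43220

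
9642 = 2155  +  7487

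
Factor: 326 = 2^1 * 163^1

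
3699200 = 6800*544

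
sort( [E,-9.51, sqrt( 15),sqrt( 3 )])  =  [  -  9.51,  sqrt( 3 ),E, sqrt(15 ) ]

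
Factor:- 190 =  - 2^1*5^1*19^1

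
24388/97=251 + 41/97 = 251.42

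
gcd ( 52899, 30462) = 3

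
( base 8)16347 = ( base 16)1ce7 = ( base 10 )7399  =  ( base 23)DMG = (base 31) 7ll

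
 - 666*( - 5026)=3347316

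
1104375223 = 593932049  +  510443174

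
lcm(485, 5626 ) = 28130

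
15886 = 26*611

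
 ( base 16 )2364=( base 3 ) 110102120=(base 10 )9060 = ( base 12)52b0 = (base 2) 10001101100100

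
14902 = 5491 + 9411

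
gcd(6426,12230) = 2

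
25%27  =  25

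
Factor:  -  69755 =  - 5^1*7^1*1993^1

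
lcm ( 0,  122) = 0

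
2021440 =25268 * 80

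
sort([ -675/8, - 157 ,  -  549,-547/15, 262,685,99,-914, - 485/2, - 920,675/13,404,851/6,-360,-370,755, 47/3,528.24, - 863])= [-920,-914, - 863, - 549, - 370,  -  360, - 485/2,-157, - 675/8,  -  547/15,47/3,675/13,99, 851/6, 262, 404,528.24,685, 755] 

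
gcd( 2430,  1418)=2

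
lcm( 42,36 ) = 252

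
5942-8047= - 2105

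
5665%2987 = 2678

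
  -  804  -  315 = -1119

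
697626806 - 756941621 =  - 59314815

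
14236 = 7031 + 7205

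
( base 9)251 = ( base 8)320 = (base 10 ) 208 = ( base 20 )A8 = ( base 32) 6g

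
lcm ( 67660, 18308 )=1556180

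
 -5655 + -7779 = -13434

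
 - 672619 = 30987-703606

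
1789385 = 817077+972308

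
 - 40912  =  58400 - 99312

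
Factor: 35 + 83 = 2^1*59^1  =  118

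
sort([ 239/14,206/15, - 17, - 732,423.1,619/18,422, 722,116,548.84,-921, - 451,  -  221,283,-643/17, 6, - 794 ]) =[ - 921, - 794, - 732, - 451 , - 221, - 643/17, - 17,6, 206/15, 239/14 , 619/18, 116,283, 422, 423.1, 548.84, 722 ]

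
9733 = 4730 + 5003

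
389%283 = 106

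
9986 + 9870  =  19856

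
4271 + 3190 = 7461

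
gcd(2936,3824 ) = 8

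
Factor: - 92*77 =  - 2^2 * 7^1*11^1*23^1= - 7084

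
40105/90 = 445 +11/18 = 445.61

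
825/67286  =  825/67286 = 0.01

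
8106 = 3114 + 4992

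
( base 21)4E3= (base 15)926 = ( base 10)2061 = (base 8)4015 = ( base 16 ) 80D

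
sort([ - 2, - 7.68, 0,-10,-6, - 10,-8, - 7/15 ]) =[- 10,-10, - 8, - 7.68,  -  6, - 2, - 7/15,0]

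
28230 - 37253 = -9023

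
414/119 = 3 + 57/119= 3.48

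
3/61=3/61=0.05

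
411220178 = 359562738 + 51657440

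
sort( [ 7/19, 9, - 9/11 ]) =[  -  9/11,7/19 , 9]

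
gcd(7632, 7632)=7632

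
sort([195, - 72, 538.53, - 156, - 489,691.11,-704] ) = [ - 704,-489, - 156,- 72, 195,538.53,691.11 ]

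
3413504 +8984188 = 12397692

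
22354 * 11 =245894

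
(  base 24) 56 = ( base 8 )176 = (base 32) 3u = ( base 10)126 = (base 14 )90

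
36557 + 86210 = 122767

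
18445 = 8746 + 9699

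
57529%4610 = 2209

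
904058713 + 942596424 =1846655137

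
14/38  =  7/19 = 0.37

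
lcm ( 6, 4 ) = 12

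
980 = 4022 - 3042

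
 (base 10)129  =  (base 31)45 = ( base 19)6F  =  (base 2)10000001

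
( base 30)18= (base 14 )2a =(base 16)26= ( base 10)38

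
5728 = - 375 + 6103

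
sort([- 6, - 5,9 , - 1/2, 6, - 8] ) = [ - 8, - 6, - 5,- 1/2, 6, 9] 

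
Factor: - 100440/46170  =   - 124/57  =  -2^2*3^( - 1 )*19^(- 1 )*31^1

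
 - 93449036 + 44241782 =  - 49207254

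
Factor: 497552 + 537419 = 7^1*147853^1 =1034971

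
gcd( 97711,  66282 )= 1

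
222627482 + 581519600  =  804147082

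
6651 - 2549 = 4102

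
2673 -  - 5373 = 8046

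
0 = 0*7951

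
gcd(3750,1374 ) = 6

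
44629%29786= 14843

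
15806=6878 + 8928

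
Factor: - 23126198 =  -  2^1*61^1*189559^1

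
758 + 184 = 942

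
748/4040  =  187/1010 =0.19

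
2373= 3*791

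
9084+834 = 9918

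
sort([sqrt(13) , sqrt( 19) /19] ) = [sqrt( 19)/19,sqrt( 13 )]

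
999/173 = 999/173=5.77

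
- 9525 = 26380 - 35905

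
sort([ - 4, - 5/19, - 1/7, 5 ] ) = [ - 4, - 5/19, - 1/7,5] 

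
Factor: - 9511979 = - 107^1 * 88897^1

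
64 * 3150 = 201600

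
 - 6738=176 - 6914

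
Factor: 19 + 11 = 2^1*3^1*5^1 = 30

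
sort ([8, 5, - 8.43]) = [  -  8.43, 5, 8]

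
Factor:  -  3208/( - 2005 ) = 2^3*5^( - 1) = 8/5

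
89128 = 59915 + 29213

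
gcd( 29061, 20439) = 9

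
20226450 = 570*35485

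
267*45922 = 12261174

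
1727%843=41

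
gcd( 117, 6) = 3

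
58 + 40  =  98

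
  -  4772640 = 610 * (  -  7824)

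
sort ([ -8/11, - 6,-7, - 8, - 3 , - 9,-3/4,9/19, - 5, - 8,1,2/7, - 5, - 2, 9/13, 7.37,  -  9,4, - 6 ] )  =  [ - 9,-9, - 8 , - 8, - 7, - 6, - 6, - 5 , - 5, - 3, - 2, - 3/4, - 8/11, 2/7,9/19, 9/13, 1 , 4,7.37 ] 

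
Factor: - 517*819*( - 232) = 98234136 = 2^3 * 3^2*7^1*11^1*13^1*29^1*47^1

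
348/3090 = 58/515 =0.11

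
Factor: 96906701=9539^1 * 10159^1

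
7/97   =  7/97 = 0.07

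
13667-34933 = - 21266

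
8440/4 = 2110 = 2110.00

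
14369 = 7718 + 6651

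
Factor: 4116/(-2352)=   -  2^(-2 )*7^1 =-  7/4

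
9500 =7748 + 1752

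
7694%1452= 434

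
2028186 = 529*3834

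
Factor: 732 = 2^2*3^1*61^1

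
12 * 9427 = 113124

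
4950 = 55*90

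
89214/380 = 234 + 147/190= 234.77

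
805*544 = 437920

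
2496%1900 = 596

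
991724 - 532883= 458841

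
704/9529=704/9529 = 0.07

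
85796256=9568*8967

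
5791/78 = 74+19/78 = 74.24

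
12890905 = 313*41185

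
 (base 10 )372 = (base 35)AM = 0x174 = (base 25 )em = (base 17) 14f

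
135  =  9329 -9194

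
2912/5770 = 1456/2885  =  0.50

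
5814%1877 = 183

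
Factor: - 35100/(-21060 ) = 3^(  -  1)  *  5^1= 5/3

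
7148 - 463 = 6685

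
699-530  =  169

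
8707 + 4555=13262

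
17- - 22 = 39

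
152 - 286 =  - 134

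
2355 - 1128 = 1227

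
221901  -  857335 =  -635434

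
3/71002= 3/71002 = 0.00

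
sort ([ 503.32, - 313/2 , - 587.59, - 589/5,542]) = [  -  587.59,  -  313/2,-589/5 , 503.32,542 ] 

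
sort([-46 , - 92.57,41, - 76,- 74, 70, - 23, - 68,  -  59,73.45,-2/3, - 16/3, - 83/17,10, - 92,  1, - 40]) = [ - 92.57, - 92, - 76,- 74, - 68, - 59,  -  46 , - 40, - 23, - 16/3, - 83/17,-2/3, 1, 10,41,70, 73.45 ] 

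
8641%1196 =269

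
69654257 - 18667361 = 50986896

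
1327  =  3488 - 2161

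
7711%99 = 88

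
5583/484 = 5583/484 = 11.54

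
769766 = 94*8189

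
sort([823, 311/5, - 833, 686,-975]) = [ - 975, - 833,  311/5, 686, 823 ]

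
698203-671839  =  26364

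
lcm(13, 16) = 208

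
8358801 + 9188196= 17546997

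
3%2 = 1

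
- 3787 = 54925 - 58712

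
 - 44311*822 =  - 36423642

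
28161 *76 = 2140236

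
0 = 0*5709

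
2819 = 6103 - 3284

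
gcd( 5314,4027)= 1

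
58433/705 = 82 + 623/705 = 82.88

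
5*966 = 4830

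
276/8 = 69/2 = 34.50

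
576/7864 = 72/983=   0.07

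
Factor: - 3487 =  - 11^1 * 317^1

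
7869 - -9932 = 17801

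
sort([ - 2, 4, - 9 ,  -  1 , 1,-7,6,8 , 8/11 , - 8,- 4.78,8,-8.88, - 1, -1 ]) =[ - 9,  -  8.88, - 8,-7,  -  4.78,  -  2, - 1, - 1, - 1, 8/11, 1,4, 6, 8, 8] 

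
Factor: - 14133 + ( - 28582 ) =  - 42715 = - 5^1*8543^1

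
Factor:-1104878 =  - 2^1*331^1*1669^1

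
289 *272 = 78608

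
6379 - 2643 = 3736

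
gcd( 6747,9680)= 1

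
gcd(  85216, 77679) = 1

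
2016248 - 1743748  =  272500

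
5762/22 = 2881/11 = 261.91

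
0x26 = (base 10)38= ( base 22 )1g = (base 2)100110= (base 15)28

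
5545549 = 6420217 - 874668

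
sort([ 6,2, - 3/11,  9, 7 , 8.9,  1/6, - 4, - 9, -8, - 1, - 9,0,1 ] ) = [-9 ,  -  9, - 8, - 4, - 1,-3/11,0,  1/6,1, 2, 6,7, 8.9, 9]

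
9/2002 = 9/2002 = 0.00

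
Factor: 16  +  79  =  95 =5^1*19^1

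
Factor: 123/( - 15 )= - 41/5 = - 5^( - 1 ) * 41^1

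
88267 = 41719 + 46548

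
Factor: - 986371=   -  757^1*1303^1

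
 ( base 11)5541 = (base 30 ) 83F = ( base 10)7305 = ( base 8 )16211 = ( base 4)1302021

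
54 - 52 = 2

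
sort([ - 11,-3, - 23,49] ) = [ - 23 , - 11, - 3 , 49 ] 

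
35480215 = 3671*9665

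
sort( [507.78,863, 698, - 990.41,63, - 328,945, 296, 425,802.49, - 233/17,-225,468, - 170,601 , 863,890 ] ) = [ - 990.41,-328, -225, - 170,-233/17,63, 296, 425, 468, 507.78,601, 698 , 802.49 , 863, 863,890,945 ]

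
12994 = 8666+4328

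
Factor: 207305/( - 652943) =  - 5^1*7^1*5923^1*652943^( - 1) 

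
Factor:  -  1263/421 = - 3^1 = -3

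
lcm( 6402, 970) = 32010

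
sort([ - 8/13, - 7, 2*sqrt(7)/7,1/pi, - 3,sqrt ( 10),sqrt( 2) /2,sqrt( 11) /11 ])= [-7,-3, - 8/13,sqrt ( 11)/11,1/pi,sqrt( 2)/2, 2 * sqrt( 7)/7, sqrt( 10)]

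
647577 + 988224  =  1635801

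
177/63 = 59/21 = 2.81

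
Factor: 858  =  2^1*3^1*11^1*13^1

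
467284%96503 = 81272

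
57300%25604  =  6092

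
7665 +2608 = 10273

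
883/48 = 18 + 19/48  =  18.40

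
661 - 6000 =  - 5339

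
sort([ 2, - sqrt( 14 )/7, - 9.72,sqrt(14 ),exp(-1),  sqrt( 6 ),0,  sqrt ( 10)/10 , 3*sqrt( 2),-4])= [-9.72, - 4,-sqrt(14 )/7,0,sqrt(10 ) /10, exp( - 1), 2,sqrt( 6 ), sqrt (14) , 3 * sqrt (2)]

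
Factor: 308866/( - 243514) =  - 313^( - 1) *397^1 =-  397/313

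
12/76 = 3/19 = 0.16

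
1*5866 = 5866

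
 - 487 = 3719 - 4206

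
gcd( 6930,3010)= 70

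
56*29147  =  1632232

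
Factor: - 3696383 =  - 3696383^1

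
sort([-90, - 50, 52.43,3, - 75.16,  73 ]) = [  -  90, - 75.16 , - 50,3, 52.43, 73 ]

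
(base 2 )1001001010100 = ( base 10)4692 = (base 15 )15CC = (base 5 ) 122232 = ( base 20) bec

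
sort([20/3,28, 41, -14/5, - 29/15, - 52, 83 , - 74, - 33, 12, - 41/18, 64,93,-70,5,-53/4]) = [ - 74, - 70, - 52, - 33, - 53/4, - 14/5, - 41/18, - 29/15, 5, 20/3, 12,  28, 41,64, 83 , 93 ] 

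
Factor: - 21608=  - 2^3*37^1 * 73^1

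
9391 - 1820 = 7571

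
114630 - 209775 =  - 95145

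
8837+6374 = 15211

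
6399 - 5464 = 935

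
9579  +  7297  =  16876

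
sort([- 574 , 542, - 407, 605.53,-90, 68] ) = [ - 574, - 407,-90, 68,  542, 605.53 ] 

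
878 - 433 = 445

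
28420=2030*14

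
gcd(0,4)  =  4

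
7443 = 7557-114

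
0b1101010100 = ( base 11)705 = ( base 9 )1146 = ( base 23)1E1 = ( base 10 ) 852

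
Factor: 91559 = 13^1*7043^1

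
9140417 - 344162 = 8796255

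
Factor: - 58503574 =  - 2^1 *59^1 * 71^1 *6983^1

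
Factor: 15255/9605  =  3^3* 17^ ( - 1 ) = 27/17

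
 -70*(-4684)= 327880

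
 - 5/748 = -5/748 = - 0.01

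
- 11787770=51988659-63776429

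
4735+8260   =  12995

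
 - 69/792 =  - 1 +241/264 = - 0.09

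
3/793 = 3/793 =0.00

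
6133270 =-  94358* ( - 65 )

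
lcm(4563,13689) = 13689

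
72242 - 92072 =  - 19830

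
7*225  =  1575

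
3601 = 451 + 3150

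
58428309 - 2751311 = 55676998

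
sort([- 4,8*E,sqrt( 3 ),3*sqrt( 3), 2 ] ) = [ -4,sqrt( 3) , 2,3*sqrt(3 ),8*E]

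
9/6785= 9/6785 = 0.00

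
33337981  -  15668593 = 17669388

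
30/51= 10/17= 0.59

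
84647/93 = 84647/93  =  910.18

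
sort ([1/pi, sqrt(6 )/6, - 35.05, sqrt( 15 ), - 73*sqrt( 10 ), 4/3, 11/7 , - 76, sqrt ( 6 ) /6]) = [ - 73*sqrt (10) , - 76, - 35.05,1/pi, sqrt(6)/6, sqrt(6)/6, 4/3,11/7,  sqrt(15) ]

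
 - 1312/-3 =437 + 1/3 =437.33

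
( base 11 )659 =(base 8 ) 1426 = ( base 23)1b8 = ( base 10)790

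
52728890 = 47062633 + 5666257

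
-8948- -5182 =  - 3766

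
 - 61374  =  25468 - 86842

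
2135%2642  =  2135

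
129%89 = 40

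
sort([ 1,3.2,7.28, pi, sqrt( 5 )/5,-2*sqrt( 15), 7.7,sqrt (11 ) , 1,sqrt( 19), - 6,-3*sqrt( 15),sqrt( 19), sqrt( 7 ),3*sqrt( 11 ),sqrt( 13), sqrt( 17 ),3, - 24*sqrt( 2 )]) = [ - 24*sqrt( 2 ), - 3*sqrt(15 ), - 2*sqrt(15),-6,sqrt( 5 )/5, 1,1 , sqrt( 7 ), 3,pi,3.2,sqrt(11 ),sqrt( 13),  sqrt ( 17 ),sqrt( 19), sqrt(19),7.28,7.7, 3 * sqrt(11)]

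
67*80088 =5365896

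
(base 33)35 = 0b1101000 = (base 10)104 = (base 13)80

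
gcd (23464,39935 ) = 7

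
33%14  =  5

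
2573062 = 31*83002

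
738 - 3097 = - 2359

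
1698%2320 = 1698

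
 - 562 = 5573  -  6135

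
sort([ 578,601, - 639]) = [ - 639 , 578, 601]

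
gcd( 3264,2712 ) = 24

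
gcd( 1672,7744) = 88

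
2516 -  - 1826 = 4342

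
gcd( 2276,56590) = 2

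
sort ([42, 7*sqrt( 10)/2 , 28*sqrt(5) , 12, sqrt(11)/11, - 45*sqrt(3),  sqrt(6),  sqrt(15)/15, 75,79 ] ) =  [ - 45 *sqrt(3),sqrt( 15 )/15,  sqrt(11 )/11, sqrt(6 ),7*sqrt(10 )/2,12 , 42, 28*sqrt(5),75, 79 ] 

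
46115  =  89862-43747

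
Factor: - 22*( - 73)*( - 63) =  - 101178  =  -2^1*3^2*7^1*11^1*73^1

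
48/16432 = 3/1027 = 0.00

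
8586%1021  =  418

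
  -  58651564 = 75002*(-782)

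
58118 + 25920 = 84038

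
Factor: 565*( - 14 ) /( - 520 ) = 791/52 = 2^( - 2 )*7^1*13^(-1)*113^1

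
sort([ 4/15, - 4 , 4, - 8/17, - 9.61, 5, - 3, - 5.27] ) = [  -  9.61, - 5.27,-4, - 3,-8/17,4/15, 4, 5]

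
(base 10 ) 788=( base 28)104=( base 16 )314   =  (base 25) 16D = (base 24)18K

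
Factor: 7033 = 13^1 * 541^1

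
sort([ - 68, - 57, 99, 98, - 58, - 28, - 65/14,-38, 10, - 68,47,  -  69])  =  [ - 69, - 68, - 68, -58,-57, - 38,-28, - 65/14,  10, 47,98,99]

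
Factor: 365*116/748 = 5^1 * 11^( - 1)*17^( - 1 ) * 29^1*73^1 = 10585/187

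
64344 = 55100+9244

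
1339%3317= 1339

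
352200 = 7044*50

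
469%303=166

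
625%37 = 33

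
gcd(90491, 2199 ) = 1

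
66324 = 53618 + 12706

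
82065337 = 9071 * 9047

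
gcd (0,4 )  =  4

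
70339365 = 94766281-24426916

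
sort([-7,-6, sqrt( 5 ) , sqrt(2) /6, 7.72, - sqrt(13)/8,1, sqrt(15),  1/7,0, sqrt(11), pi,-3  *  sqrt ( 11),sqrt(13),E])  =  [ -3*sqrt (11),-7, - 6,- sqrt( 13 ) /8,0, 1/7, sqrt(2)/6, 1, sqrt(5 ), E, pi, sqrt(11 ),sqrt(13 ),sqrt(15), 7.72] 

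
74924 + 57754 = 132678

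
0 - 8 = -8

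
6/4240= 3/2120 = 0.00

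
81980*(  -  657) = - 53860860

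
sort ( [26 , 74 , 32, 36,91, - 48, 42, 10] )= [ - 48, 10, 26,  32,36, 42,74,  91]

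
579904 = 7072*82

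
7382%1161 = 416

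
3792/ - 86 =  - 1896/43 = - 44.09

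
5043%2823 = 2220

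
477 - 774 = - 297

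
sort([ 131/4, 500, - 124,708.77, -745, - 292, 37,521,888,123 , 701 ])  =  [ - 745, - 292, - 124, 131/4, 37, 123, 500, 521, 701, 708.77, 888]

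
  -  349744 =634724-984468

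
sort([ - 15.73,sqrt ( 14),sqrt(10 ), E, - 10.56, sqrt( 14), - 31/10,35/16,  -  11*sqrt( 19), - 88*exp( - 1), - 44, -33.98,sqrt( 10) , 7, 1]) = [ - 11*sqrt(19),-44, - 33.98, - 88*exp( - 1), - 15.73,  -  10.56, - 31/10,1,35/16,  E , sqrt( 10),  sqrt( 10),sqrt( 14),  sqrt( 14), 7]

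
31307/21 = 1490+17/21 = 1490.81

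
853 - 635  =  218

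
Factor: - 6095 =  - 5^1*23^1 * 53^1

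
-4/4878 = -1+2437/2439 = - 0.00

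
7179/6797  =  7179/6797 = 1.06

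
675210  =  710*951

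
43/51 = 43/51=0.84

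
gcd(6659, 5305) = 1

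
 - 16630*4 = -66520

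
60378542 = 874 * 69083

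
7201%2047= 1060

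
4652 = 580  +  4072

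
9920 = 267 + 9653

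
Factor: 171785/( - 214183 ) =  - 5^1*47^1*293^( -1) = - 235/293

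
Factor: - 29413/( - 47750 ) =2^(-1)*5^ (-3 )  *67^1*191^( - 1) *439^1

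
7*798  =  5586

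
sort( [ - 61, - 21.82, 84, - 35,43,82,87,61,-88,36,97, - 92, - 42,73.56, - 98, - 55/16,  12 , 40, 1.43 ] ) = [ - 98, - 92,-88, - 61 , - 42, - 35, - 21.82, - 55/16, 1.43,12, 36, 40,43 , 61,  73.56,  82, 84 , 87, 97]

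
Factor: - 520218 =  - 2^1  *  3^2*28901^1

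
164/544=41/136 = 0.30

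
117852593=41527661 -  - 76324932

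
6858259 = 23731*289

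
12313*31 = 381703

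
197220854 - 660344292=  - 463123438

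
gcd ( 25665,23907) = 3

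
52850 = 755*70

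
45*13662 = 614790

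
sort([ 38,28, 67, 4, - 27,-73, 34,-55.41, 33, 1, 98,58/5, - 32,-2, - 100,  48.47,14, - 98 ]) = [ - 100  ,-98,-73,-55.41, - 32,-27, - 2,  1,4,58/5,14, 28, 33, 34, 38, 48.47, 67,98]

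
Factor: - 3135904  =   - 2^5*43^2*53^1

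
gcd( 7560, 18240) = 120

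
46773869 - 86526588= - 39752719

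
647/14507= 647/14507  =  0.04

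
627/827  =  627/827 = 0.76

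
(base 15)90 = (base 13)a5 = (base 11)113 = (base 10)135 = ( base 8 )207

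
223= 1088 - 865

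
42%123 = 42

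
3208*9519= 30536952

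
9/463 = 9/463 = 0.02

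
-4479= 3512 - 7991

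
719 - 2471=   -  1752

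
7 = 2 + 5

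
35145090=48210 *729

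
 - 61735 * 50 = -3086750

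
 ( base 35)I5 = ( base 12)44b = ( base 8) 1173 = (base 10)635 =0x27b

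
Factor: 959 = 7^1 * 137^1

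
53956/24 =2248+1/6   =  2248.17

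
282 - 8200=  - 7918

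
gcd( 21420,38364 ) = 12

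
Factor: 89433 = 3^2*19^1*523^1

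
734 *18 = 13212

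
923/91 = 10+ 1/7 = 10.14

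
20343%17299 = 3044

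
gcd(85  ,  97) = 1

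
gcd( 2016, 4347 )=63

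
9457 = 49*193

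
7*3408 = 23856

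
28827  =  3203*9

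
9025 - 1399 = 7626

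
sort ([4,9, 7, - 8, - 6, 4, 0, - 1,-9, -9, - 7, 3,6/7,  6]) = [ - 9, - 9, - 8 , - 7, - 6, - 1,  0,  6/7, 3,4,4,6,  7,9]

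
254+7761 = 8015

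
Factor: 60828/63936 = 2^(  -  4) * 3^( - 2)*137^1  =  137/144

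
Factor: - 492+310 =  - 182 = - 2^1 * 7^1 * 13^1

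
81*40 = 3240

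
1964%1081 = 883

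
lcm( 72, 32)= 288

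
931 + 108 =1039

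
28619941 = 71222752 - 42602811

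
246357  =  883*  279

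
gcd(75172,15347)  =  1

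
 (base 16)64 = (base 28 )3G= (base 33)31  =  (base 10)100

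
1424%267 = 89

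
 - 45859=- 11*4169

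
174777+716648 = 891425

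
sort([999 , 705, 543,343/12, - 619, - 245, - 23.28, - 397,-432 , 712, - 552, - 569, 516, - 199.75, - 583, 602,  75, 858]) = [ - 619, - 583, - 569, - 552, - 432, - 397, - 245, - 199.75, - 23.28, 343/12,75 , 516, 543,602,705, 712,858, 999] 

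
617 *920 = 567640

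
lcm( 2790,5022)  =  25110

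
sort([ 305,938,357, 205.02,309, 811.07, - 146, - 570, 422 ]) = [ - 570 , - 146, 205.02,305, 309 , 357, 422, 811.07,938]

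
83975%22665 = 15980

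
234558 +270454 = 505012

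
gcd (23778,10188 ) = 18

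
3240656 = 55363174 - 52122518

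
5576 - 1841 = 3735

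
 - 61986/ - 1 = 61986/1 =61986.00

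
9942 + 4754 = 14696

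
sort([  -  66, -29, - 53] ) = [ - 66, - 53 ,  -  29]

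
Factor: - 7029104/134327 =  - 2^4*67^1*79^1*83^1*134327^ ( -1 )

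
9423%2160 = 783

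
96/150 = 16/25  =  0.64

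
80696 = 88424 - 7728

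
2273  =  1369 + 904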